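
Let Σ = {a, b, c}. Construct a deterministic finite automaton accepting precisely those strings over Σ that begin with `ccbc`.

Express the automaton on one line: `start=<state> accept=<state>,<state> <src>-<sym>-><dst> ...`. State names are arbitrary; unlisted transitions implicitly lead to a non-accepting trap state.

Check the first 4 symbols one by one: q0 through q3 record how many have matched `ccbc` so far; any wrong symbol goes to the dead state q5. After all 4 match we enter the accepting sink q4.
A 6-state machine:
        a   b   c  
>  q0   q5  q5  q1 
   q1   q5  q5  q2 
   q2   q5  q3  q5 
   q3   q5  q5  q4 
 * q4   q4  q4  q4 
   q5   q5  q5  q5 
(> = start, * = accepting)

start=q0 accept=q4 q0-a->q5 q0-b->q5 q0-c->q1 q1-a->q5 q1-b->q5 q1-c->q2 q2-a->q5 q2-b->q3 q2-c->q5 q3-a->q5 q3-b->q5 q3-c->q4 q4-a->q4 q4-b->q4 q4-c->q4 q5-a->q5 q5-b->q5 q5-c->q5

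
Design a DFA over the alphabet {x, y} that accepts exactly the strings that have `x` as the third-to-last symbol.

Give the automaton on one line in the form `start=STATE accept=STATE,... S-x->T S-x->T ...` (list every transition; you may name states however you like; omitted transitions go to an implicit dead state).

start=s0 accept=s7,s8,s9,s10 s0-x->s1 s0-y->s2 s1-x->s3 s1-y->s4 s2-x->s5 s2-y->s6 s3-x->s7 s3-y->s8 s4-x->s9 s4-y->s10 s5-x->s11 s5-y->s12 s6-x->s13 s6-y->s14 s7-x->s7 s7-y->s8 s8-x->s9 s8-y->s10 s9-x->s11 s9-y->s12 s10-x->s13 s10-y->s14 s11-x->s7 s11-y->s8 s12-x->s9 s12-y->s10 s13-x->s11 s13-y->s12 s14-x->s13 s14-y->s14

A DFA must remember the last 3 symbols (since which symbol is third-to-last isn't known until the input ends). Use one state per possible window of the last ≤3 symbols; accept from those whose window starts with `x`.
          x    y  
>  s0     s1   s2 
   s1     s3   s4 
   s2     s5   s6 
   s3     s7   s8 
   s4     s9  s10 
   s5    s11  s12 
   s6    s13  s14 
 * s7     s7   s8 
 * s8     s9  s10 
 * s9    s11  s12 
 * s10   s13  s14 
   s11    s7   s8 
   s12    s9  s10 
   s13   s11  s12 
   s14   s13  s14 
(> = start, * = accepting)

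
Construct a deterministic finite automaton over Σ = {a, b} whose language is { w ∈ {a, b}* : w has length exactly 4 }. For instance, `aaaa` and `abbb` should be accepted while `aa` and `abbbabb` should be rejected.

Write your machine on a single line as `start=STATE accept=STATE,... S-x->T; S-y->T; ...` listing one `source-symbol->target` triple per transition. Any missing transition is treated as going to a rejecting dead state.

We only need to distinguish lengths 0, 1, …, 4, and '>4'. Chain s0 → s1 → s2 → s3 → s4 → s5 on every symbol, with s5 looping. Accepting states: {s4}.
6 states suffice.
        a   b  
>  s0   s1  s1 
   s1   s2  s2 
   s2   s3  s3 
   s3   s4  s4 
 * s4   s5  s5 
   s5   s5  s5 
(> = start, * = accepting)

start=s0; accept=s4; s0-a->s1; s0-b->s1; s1-a->s2; s1-b->s2; s2-a->s3; s2-b->s3; s3-a->s4; s3-b->s4; s4-a->s5; s4-b->s5; s5-a->s5; s5-b->s5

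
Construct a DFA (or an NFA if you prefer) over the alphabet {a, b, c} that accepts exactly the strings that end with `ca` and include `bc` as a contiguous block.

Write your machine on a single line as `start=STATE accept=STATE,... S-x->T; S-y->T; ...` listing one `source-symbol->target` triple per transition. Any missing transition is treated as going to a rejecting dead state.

start=s0; accept=s5; s0-a->s0; s0-b->s1; s0-c->s2; s1-a->s0; s1-b->s1; s1-c->s3; s2-a->s4; s2-b->s1; s2-c->s2; s3-a->s5; s3-b->s6; s3-c->s3; s4-a->s0; s4-b->s1; s4-c->s2; s5-a->s6; s5-b->s6; s5-c->s3; s6-a->s6; s6-b->s6; s6-c->s3

Handle the two conditions separately and then intersect. The first has 3 states tracking how much of the suffix `ca` has currently been matched; the second has 3 states tracking whether and how much of `bc` has been seen. A product state is a pair (one from each), accepting exactly when both do.
7 states suffice.
        a   b   c  
>  s0   s0  s1  s2 
   s1   s0  s1  s3 
   s2   s4  s1  s2 
   s3   s5  s6  s3 
   s4   s0  s1  s2 
 * s5   s6  s6  s3 
   s6   s6  s6  s3 
(> = start, * = accepting)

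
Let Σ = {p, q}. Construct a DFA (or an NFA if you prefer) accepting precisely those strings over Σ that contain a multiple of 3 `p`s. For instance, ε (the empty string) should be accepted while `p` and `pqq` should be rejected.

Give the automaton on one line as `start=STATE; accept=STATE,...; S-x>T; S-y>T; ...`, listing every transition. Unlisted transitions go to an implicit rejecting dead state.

Keep the running count of `p`s modulo 3: each `p` advances along the cycle A → B → C → A while other symbols loop. Accept at A.
       p  q 
>* A   B  A 
   B   C  B 
   C   A  C 
(> = start, * = accepting)

start=A; accept=A; A-p>B; A-q>A; B-p>C; B-q>B; C-p>A; C-q>C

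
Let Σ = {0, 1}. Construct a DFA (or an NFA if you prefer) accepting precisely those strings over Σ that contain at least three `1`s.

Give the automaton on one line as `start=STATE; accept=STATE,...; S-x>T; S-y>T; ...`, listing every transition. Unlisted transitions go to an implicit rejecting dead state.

Only the number of `1`s matters, and only up to 4. Make a chain S0 → S1 → S2 → S3 → S4 advanced by each `1` (with S4 absorbing); every other symbol self-loops. The accepting set is {S3, S4}.
A 5-state machine:
        0   1  
>  S0   S0  S1 
   S1   S1  S2 
   S2   S2  S3 
 * S3   S3  S4 
 * S4   S4  S4 
(> = start, * = accepting)

start=S0; accept=S3,S4; S0-0>S0; S0-1>S1; S1-0>S1; S1-1>S2; S2-0>S2; S2-1>S3; S3-0>S3; S3-1>S4; S4-0>S4; S4-1>S4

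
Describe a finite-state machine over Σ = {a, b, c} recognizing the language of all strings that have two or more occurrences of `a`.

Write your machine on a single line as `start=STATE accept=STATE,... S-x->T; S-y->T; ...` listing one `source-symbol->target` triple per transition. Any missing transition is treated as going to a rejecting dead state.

start=q0; accept=q2,q3; q0-a->q1; q0-b->q0; q0-c->q0; q1-a->q2; q1-b->q1; q1-c->q1; q2-a->q3; q2-b->q2; q2-c->q2; q3-a->q3; q3-b->q3; q3-c->q3

Only the number of `a`s matters, and only up to 3. Make a chain q0 → q1 → q2 → q3 advanced by each `a` (with q3 absorbing); every other symbol self-loops. The accepting set is {q2, q3}.
4 states suffice.
        a   b   c  
>  q0   q1  q0  q0 
   q1   q2  q1  q1 
 * q2   q3  q2  q2 
 * q3   q3  q3  q3 
(> = start, * = accepting)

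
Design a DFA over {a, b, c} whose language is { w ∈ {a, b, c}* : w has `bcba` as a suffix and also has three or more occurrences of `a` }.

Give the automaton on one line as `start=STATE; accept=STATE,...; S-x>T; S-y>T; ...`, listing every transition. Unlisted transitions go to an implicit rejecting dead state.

start=S0; accept=S6; S0-a>S1; S0-b>S0; S0-c>S0; S1-a>S2; S1-b>S1; S1-c>S1; S2-a>S2; S2-b>S3; S2-c>S2; S3-a>S2; S3-b>S3; S3-c>S4; S4-a>S2; S4-b>S5; S4-c>S2; S5-a>S6; S5-b>S3; S5-c>S4; S6-a>S2; S6-b>S3; S6-c>S2

Run two small machines in parallel and take their product. The first has 5 states tracking how much of the suffix `bcba` has currently been matched; the second has 5 states tracking the count of `a`s, saturating at 4. A product state is a pair (one from each), accepting exactly when both do. After merging equivalent states the machine shrinks.
        a   b   c  
>  S0   S1  S0  S0 
   S1   S2  S1  S1 
   S2   S2  S3  S2 
   S3   S2  S3  S4 
   S4   S2  S5  S2 
   S5   S6  S3  S4 
 * S6   S2  S3  S2 
(> = start, * = accepting)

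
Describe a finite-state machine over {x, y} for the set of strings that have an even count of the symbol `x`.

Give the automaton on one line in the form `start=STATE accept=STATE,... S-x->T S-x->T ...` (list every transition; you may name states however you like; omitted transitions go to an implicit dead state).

Keep the running count of `x`s modulo 2: each `x` advances along the cycle s0 → s1 → s0 while other symbols loop. Accept at s0.
A 2-state machine:
        x   y  
>* s0   s1  s0 
   s1   s0  s1 
(> = start, * = accepting)

start=s0 accept=s0 s0-x->s1 s0-y->s0 s1-x->s0 s1-y->s1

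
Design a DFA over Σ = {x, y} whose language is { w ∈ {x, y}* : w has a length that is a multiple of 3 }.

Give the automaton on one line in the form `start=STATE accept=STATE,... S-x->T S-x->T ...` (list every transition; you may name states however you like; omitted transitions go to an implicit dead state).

start=q0 accept=q0 q0-x->q1 q0-y->q1 q1-x->q2 q1-y->q2 q2-x->q0 q2-y->q0

Count input length modulo 3: every symbol advances one step around the cycle q0 → q1 → q2 → q0. Accept at q0.
With 3 states:
        x   y  
>* q0   q1  q1 
   q1   q2  q2 
   q2   q0  q0 
(> = start, * = accepting)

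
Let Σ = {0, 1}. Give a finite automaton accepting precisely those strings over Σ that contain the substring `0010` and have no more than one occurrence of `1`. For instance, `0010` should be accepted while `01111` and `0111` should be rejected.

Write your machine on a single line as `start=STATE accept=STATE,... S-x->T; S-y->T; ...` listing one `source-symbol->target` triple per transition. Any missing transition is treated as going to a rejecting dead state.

Handle the two conditions separately and then intersect. One (5 states) tracks whether and how much of `0010` has been seen; the other (3 states) tracks the count of `1`s, saturating at 2. Each combined state is a pair, one component from each; accept when both components accept. After merging equivalent states the machine shrinks.
6 states suffice.
        0   1  
>  s0   s1  s2 
   s1   s3  s2 
   s2   s2  s2 
   s3   s3  s4 
   s4   s5  s2 
 * s5   s5  s2 
(> = start, * = accepting)

start=s0; accept=s5; s0-0->s1; s0-1->s2; s1-0->s3; s1-1->s2; s2-0->s2; s2-1->s2; s3-0->s3; s3-1->s4; s4-0->s5; s4-1->s2; s5-0->s5; s5-1->s2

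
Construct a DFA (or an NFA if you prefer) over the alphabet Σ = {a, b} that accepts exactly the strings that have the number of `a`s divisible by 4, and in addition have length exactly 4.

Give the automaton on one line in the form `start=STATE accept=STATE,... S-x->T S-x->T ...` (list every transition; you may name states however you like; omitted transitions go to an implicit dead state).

start=s0 accept=s8 s0-a->s1 s0-b->s2 s1-a->s3 s1-b->s4 s2-a->s4 s2-b->s5 s3-a->s6 s3-b->s4 s4-a->s4 s4-b->s4 s5-a->s4 s5-b->s7 s6-a->s8 s6-b->s4 s7-a->s4 s7-b->s8 s8-a->s4 s8-b->s4

Handle the two conditions separately and then intersect. One (4 states) tracks the count of `a`s modulo 4; the other (6 states) tracks the input length, saturating at 5. Each combined state is a pair, one component from each; accept when both components accept. Minimizing collapses redundant product states.
A 9-state machine:
        a   b  
>  s0   s1  s2 
   s1   s3  s4 
   s2   s4  s5 
   s3   s6  s4 
   s4   s4  s4 
   s5   s4  s7 
   s6   s8  s4 
   s7   s4  s8 
 * s8   s4  s4 
(> = start, * = accepting)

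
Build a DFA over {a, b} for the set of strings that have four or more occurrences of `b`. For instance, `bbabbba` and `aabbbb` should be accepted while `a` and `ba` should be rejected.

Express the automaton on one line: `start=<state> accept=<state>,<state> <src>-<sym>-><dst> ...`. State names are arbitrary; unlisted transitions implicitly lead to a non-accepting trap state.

start=S0 accept=S4,S5 S0-a->S0 S0-b->S1 S1-a->S1 S1-b->S2 S2-a->S2 S2-b->S3 S3-a->S3 S3-b->S4 S4-a->S4 S4-b->S5 S5-a->S5 S5-b->S5

Count `b`s, saturating at 5: states S0 through S4 mean 0 through 4 `b`s seen; S5 means more than 4. Each `b` increments (capped at S5); other symbols loop. Accept from {S4, S5}.
        a   b  
>  S0   S0  S1 
   S1   S1  S2 
   S2   S2  S3 
   S3   S3  S4 
 * S4   S4  S5 
 * S5   S5  S5 
(> = start, * = accepting)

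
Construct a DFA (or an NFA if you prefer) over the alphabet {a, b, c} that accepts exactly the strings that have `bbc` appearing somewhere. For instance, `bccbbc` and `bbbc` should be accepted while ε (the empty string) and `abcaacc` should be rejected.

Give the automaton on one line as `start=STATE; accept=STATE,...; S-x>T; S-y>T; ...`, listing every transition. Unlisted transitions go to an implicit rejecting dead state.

Track how much of `bbc` has been matched so far: state S0 is no progress, S3 is the absorbing accept state reached once `bbc` has occurred. Intermediate states record partial matches; on a mismatch, fall back to the longest reusable overlap.
A 4-state machine:
        a   b   c  
>  S0   S0  S1  S0 
   S1   S0  S2  S0 
   S2   S0  S2  S3 
 * S3   S3  S3  S3 
(> = start, * = accepting)

start=S0; accept=S3; S0-a>S0; S0-b>S1; S0-c>S0; S1-a>S0; S1-b>S2; S1-c>S0; S2-a>S0; S2-b>S2; S2-c>S3; S3-a>S3; S3-b>S3; S3-c>S3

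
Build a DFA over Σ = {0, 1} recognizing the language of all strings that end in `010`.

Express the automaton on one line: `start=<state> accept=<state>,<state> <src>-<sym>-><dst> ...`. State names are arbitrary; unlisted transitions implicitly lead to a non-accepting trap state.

Remember how much of `010` the current input suffix matches. State A means no match yet; B means the last symbol is `0`; C means the last 2 symbols are `01`; D means the last 3 symbols are `010`. Only D accepts. On a mismatch, fall back to the longest proper suffix that is still a prefix of `010`.
A 4-state machine:
       0  1 
>  A   B  A 
   B   B  C 
   C   D  A 
 * D   B  C 
(> = start, * = accepting)

start=A accept=D A-0->B A-1->A B-0->B B-1->C C-0->D C-1->A D-0->B D-1->C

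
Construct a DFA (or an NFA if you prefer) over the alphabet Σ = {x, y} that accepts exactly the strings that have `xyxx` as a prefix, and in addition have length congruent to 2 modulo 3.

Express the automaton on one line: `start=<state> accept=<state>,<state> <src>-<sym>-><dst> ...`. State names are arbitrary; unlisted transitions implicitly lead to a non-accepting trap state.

start=q0 accept=q6 q0-x->q1 q0-y->q2 q1-x->q2 q1-y->q3 q2-x->q2 q2-y->q2 q3-x->q4 q3-y->q2 q4-x->q5 q4-y->q2 q5-x->q6 q5-y->q6 q6-x->q7 q6-y->q7 q7-x->q5 q7-y->q5

Handle the two conditions separately and then intersect. One (6 states) tracks whether the input so far still matches the prefix `xyxx`; the other (3 states) tracks the input length modulo 3. Each combined state is a pair, one component from each; accept when both components accept. After merging equivalent states the machine shrinks.
With 8 states:
        x   y  
>  q0   q1  q2 
   q1   q2  q3 
   q2   q2  q2 
   q3   q4  q2 
   q4   q5  q2 
   q5   q6  q6 
 * q6   q7  q7 
   q7   q5  q5 
(> = start, * = accepting)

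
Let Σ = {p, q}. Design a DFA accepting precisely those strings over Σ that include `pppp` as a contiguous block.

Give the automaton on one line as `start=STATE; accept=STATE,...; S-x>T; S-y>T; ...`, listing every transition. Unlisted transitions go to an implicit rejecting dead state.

States A..D record the length of the longest prefix of `pppp` that matches the current input suffix. Reaching E means `pppp` has been seen, and we stay there forever. Accept from E.
A 5-state machine:
       p  q 
>  A   B  A 
   B   C  A 
   C   D  A 
   D   E  A 
 * E   E  E 
(> = start, * = accepting)

start=A; accept=E; A-p>B; A-q>A; B-p>C; B-q>A; C-p>D; C-q>A; D-p>E; D-q>A; E-p>E; E-q>E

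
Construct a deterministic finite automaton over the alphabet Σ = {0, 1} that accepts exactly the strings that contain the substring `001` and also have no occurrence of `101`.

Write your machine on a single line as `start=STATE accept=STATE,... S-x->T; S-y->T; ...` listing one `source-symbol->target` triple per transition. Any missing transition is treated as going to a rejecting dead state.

Handle the two conditions separately and then intersect. One (4 states) tracks whether and how much of `001` has been seen; the other (4 states) tracks partial matches of the forbidden pattern `101`. Each combined state is a pair, one component from each; accept when both components accept.
With 12 states:
          0    1  
>  s0     s1   s2 
   s1     s3   s2 
   s2     s4   s2 
   s3     s3   s5 
   s4     s3   s6 
 * s5     s7   s5 
   s6     s8   s6 
 * s7     s9  s10 
   s8    s11   s6 
 * s9     s9   s5 
   s10   s10  s10 
   s11   s11  s10 
(> = start, * = accepting)

start=s0; accept=s5,s7,s9; s0-0->s1; s0-1->s2; s1-0->s3; s1-1->s2; s2-0->s4; s2-1->s2; s3-0->s3; s3-1->s5; s4-0->s3; s4-1->s6; s5-0->s7; s5-1->s5; s6-0->s8; s6-1->s6; s7-0->s9; s7-1->s10; s8-0->s11; s8-1->s6; s9-0->s9; s9-1->s5; s10-0->s10; s10-1->s10; s11-0->s11; s11-1->s10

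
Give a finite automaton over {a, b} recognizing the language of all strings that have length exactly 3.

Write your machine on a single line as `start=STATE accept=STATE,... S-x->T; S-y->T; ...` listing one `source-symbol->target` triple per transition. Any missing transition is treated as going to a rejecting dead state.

We only need to distinguish lengths 0, 1, …, 3, and '>3'. Chain q0 → q1 → q2 → q3 → q4 on every symbol, with q4 looping. Accepting states: {q3}.
With 5 states:
        a   b  
>  q0   q1  q1 
   q1   q2  q2 
   q2   q3  q3 
 * q3   q4  q4 
   q4   q4  q4 
(> = start, * = accepting)

start=q0; accept=q3; q0-a->q1; q0-b->q1; q1-a->q2; q1-b->q2; q2-a->q3; q2-b->q3; q3-a->q4; q3-b->q4; q4-a->q4; q4-b->q4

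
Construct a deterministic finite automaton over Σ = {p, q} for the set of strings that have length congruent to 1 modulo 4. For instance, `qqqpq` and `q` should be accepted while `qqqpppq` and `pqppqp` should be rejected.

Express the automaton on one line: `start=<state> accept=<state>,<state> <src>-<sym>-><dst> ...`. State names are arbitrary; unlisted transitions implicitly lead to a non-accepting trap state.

Count input length modulo 4: every symbol advances one step around the cycle A → B → C → D → A. Accept at B.
4 states suffice.
       p  q 
>  A   B  B 
 * B   C  C 
   C   D  D 
   D   A  A 
(> = start, * = accepting)

start=A accept=B A-p->B A-q->B B-p->C B-q->C C-p->D C-q->D D-p->A D-q->A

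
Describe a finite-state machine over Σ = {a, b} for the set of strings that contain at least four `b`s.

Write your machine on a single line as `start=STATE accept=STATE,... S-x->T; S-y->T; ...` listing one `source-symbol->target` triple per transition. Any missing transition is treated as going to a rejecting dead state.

Only the number of `b`s matters, and only up to 5. Make a chain s0 → s1 → s2 → s3 → s4 → s5 advanced by each `b` (with s5 absorbing); every other symbol self-loops. The accepting set is {s4, s5}.
With 6 states:
        a   b  
>  s0   s0  s1 
   s1   s1  s2 
   s2   s2  s3 
   s3   s3  s4 
 * s4   s4  s5 
 * s5   s5  s5 
(> = start, * = accepting)

start=s0; accept=s4,s5; s0-a->s0; s0-b->s1; s1-a->s1; s1-b->s2; s2-a->s2; s2-b->s3; s3-a->s3; s3-b->s4; s4-a->s4; s4-b->s5; s5-a->s5; s5-b->s5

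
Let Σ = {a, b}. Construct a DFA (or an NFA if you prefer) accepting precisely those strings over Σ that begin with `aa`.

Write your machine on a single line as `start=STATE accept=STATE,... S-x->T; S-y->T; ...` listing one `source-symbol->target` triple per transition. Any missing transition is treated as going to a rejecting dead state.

start=S0; accept=S2; S0-a->S1; S0-b->S3; S1-a->S2; S1-b->S3; S2-a->S2; S2-b->S2; S3-a->S3; S3-b->S3

Check the first 2 symbols one by one: S0 through S1 record how many have matched `aa` so far; any wrong symbol goes to the dead state S3. After all 2 match we enter the accepting sink S2.
4 states suffice.
        a   b  
>  S0   S1  S3 
   S1   S2  S3 
 * S2   S2  S2 
   S3   S3  S3 
(> = start, * = accepting)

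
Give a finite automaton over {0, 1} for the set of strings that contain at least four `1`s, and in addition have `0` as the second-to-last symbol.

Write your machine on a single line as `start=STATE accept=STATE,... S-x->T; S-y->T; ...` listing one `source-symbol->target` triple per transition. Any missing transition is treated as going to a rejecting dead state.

Build one automaton per condition and run them in lockstep. One (6 states) tracks the count of `1`s, saturating at 5; the other (7 states) tracks the last 2 symbols read. Each combined state is a pair, one component from each; accept when both components accept. Minimizing collapses redundant product states.
        0   1  
>  s0   s0  s1 
   s1   s1  s2 
   s2   s2  s3 
   s3   s4  s5 
   s4   s4  s6 
   s5   s7  s5 
 * s6   s7  s5 
   s7   s8  s6 
 * s8   s8  s6 
(> = start, * = accepting)

start=s0; accept=s6,s8; s0-0->s0; s0-1->s1; s1-0->s1; s1-1->s2; s2-0->s2; s2-1->s3; s3-0->s4; s3-1->s5; s4-0->s4; s4-1->s6; s5-0->s7; s5-1->s5; s6-0->s7; s6-1->s5; s7-0->s8; s7-1->s6; s8-0->s8; s8-1->s6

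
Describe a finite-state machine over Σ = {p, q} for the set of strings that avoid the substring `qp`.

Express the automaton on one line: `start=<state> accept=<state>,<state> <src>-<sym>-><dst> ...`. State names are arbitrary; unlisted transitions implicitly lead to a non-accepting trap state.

This is the complement of 'contains `qp`'. Use the same substring-matching states — A through C holding how much of `qp` has just been matched — but flip the accepting set: everything except the trap C accepts.
3 states suffice.
       p  q 
>* A   A  B 
 * B   C  B 
   C   C  C 
(> = start, * = accepting)

start=A accept=A,B A-p->A A-q->B B-p->C B-q->B C-p->C C-q->C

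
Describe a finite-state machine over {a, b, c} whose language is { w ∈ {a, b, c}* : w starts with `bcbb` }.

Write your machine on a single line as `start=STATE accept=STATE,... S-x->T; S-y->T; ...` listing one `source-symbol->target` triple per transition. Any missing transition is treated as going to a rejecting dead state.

Check the first 4 symbols one by one: S0 through S3 record how many have matched `bcbb` so far; any wrong symbol goes to the dead state S5. After all 4 match we enter the accepting sink S4.
With 6 states:
        a   b   c  
>  S0   S5  S1  S5 
   S1   S5  S5  S2 
   S2   S5  S3  S5 
   S3   S5  S4  S5 
 * S4   S4  S4  S4 
   S5   S5  S5  S5 
(> = start, * = accepting)

start=S0; accept=S4; S0-a->S5; S0-b->S1; S0-c->S5; S1-a->S5; S1-b->S5; S1-c->S2; S2-a->S5; S2-b->S3; S2-c->S5; S3-a->S5; S3-b->S4; S3-c->S5; S4-a->S4; S4-b->S4; S4-c->S4; S5-a->S5; S5-b->S5; S5-c->S5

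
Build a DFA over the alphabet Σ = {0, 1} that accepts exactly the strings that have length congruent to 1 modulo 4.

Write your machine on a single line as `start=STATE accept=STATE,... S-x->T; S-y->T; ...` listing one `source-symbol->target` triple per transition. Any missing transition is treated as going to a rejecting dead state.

Count input length modulo 4: every symbol advances one step around the cycle A → B → C → D → A. Accept at B.
A 4-state machine:
       0  1 
>  A   B  B 
 * B   C  C 
   C   D  D 
   D   A  A 
(> = start, * = accepting)

start=A; accept=B; A-0->B; A-1->B; B-0->C; B-1->C; C-0->D; C-1->D; D-0->A; D-1->A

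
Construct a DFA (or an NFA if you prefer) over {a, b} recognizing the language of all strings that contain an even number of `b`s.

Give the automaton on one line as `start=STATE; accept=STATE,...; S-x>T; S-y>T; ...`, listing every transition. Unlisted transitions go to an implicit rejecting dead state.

Keep the running count of `b`s modulo 2: each `b` advances along the cycle s0 → s1 → s0 while other symbols loop. Accept at s0.
A 2-state machine:
        a   b  
>* s0   s0  s1 
   s1   s1  s0 
(> = start, * = accepting)

start=s0; accept=s0; s0-a>s0; s0-b>s1; s1-a>s1; s1-b>s0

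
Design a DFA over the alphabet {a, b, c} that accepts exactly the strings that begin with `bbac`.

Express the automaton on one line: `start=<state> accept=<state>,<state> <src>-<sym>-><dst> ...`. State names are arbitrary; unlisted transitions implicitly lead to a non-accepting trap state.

start=q0 accept=q4 q0-a->q5 q0-b->q1 q0-c->q5 q1-a->q5 q1-b->q2 q1-c->q5 q2-a->q3 q2-b->q5 q2-c->q5 q3-a->q5 q3-b->q5 q3-c->q4 q4-a->q4 q4-b->q4 q4-c->q4 q5-a->q5 q5-b->q5 q5-c->q5

Check the first 4 symbols one by one: q0 through q3 record how many have matched `bbac` so far; any wrong symbol goes to the dead state q5. After all 4 match we enter the accepting sink q4.
        a   b   c  
>  q0   q5  q1  q5 
   q1   q5  q2  q5 
   q2   q3  q5  q5 
   q3   q5  q5  q4 
 * q4   q4  q4  q4 
   q5   q5  q5  q5 
(> = start, * = accepting)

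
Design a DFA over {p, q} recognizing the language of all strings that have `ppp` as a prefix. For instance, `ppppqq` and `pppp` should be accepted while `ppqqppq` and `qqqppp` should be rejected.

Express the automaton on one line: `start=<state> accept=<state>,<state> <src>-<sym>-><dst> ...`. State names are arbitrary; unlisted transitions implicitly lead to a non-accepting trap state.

start=S0 accept=S3 S0-p->S1 S0-q->S4 S1-p->S2 S1-q->S4 S2-p->S3 S2-q->S4 S3-p->S3 S3-q->S3 S4-p->S4 S4-q->S4

Walk along `ppp` while the input agrees: from S0 take `p` to S1, and so on. Any deviation drops to the rejecting sink S4. Once S3 is reached the prefix is confirmed and every continuation is accepted.
5 states suffice.
        p   q  
>  S0   S1  S4 
   S1   S2  S4 
   S2   S3  S4 
 * S3   S3  S3 
   S4   S4  S4 
(> = start, * = accepting)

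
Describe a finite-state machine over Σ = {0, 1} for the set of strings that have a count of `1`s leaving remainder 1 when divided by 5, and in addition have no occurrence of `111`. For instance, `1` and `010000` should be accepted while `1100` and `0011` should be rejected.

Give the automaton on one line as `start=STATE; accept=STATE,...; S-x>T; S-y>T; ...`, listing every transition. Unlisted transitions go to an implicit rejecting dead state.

Handle the two conditions separately and then intersect. The first has 5 states tracking the count of `1`s modulo 5; the second has 4 states tracking partial matches of the forbidden pattern `111`. A product state is a pair (one from each), accepting exactly when both do. After merging equivalent states the machine shrinks.
With 16 states:
          0    1  
>  s0     s0   s1 
 * s1     s2   s3 
 * s2     s2   s4 
   s3     s5   s6 
   s4     s5   s7 
   s5     s5   s8 
   s6     s6   s6 
   s7     s9   s6 
   s8     s9  s10 
   s9     s9  s11 
   s10   s12   s6 
   s11   s12  s13 
   s12   s12  s14 
   s13    s0   s6 
   s14    s0  s15 
 * s15    s2   s6 
(> = start, * = accepting)

start=s0; accept=s1,s2,s15; s0-0>s0; s0-1>s1; s1-0>s2; s1-1>s3; s2-0>s2; s2-1>s4; s3-0>s5; s3-1>s6; s4-0>s5; s4-1>s7; s5-0>s5; s5-1>s8; s6-0>s6; s6-1>s6; s7-0>s9; s7-1>s6; s8-0>s9; s8-1>s10; s9-0>s9; s9-1>s11; s10-0>s12; s10-1>s6; s11-0>s12; s11-1>s13; s12-0>s12; s12-1>s14; s13-0>s0; s13-1>s6; s14-0>s0; s14-1>s15; s15-0>s2; s15-1>s6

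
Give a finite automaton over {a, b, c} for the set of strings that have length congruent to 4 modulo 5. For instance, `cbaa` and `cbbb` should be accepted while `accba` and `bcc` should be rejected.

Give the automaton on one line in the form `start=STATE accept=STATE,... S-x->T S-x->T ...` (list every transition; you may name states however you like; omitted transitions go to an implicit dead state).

start=q0 accept=q4 q0-a->q1 q0-b->q1 q0-c->q1 q1-a->q2 q1-b->q2 q1-c->q2 q2-a->q3 q2-b->q3 q2-c->q3 q3-a->q4 q3-b->q4 q3-c->q4 q4-a->q0 q4-b->q0 q4-c->q0

Only the length mod 5 matters, so use a 5-cycle: from any state, every input symbol moves to the next state, wrapping q4 back to q0. Mark q4 accepting.
A 5-state machine:
        a   b   c  
>  q0   q1  q1  q1 
   q1   q2  q2  q2 
   q2   q3  q3  q3 
   q3   q4  q4  q4 
 * q4   q0  q0  q0 
(> = start, * = accepting)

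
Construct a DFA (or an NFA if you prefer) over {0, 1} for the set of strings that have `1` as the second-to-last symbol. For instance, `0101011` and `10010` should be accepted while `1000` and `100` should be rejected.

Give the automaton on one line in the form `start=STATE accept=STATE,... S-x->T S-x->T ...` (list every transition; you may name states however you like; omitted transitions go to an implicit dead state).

start=q0 accept=q5,q6 q0-0->q1 q0-1->q2 q1-0->q3 q1-1->q4 q2-0->q5 q2-1->q6 q3-0->q3 q3-1->q4 q4-0->q5 q4-1->q6 q5-0->q3 q5-1->q4 q6-0->q5 q6-1->q6

Because acceptance depends on a position counted from the end, the machine has to buffer the most recent 2 symbols. Make each state the string of the last up-to-2 symbols read; on input `x` shift the window left and append `x`. Accept when the buffered window has length 2 and begins with `1`.
7 states suffice.
        0   1  
>  q0   q1  q2 
   q1   q3  q4 
   q2   q5  q6 
   q3   q3  q4 
   q4   q5  q6 
 * q5   q3  q4 
 * q6   q5  q6 
(> = start, * = accepting)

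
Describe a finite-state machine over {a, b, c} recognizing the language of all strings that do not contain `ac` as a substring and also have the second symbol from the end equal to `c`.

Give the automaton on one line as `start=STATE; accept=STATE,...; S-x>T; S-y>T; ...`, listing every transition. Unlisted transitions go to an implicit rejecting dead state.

start=S0; accept=S10,S11,S12; S0-a>S1; S0-b>S2; S0-c>S3; S1-a>S4; S1-b>S5; S1-c>S6; S2-a>S7; S2-b>S8; S2-c>S9; S3-a>S10; S3-b>S11; S3-c>S12; S4-a>S4; S4-b>S5; S4-c>S6; S5-a>S7; S5-b>S8; S5-c>S9; S6-a>S13; S6-b>S14; S6-c>S15; S7-a>S4; S7-b>S5; S7-c>S6; S8-a>S7; S8-b>S8; S8-c>S9; S9-a>S10; S9-b>S11; S9-c>S12; S10-a>S4; S10-b>S5; S10-c>S6; S11-a>S7; S11-b>S8; S11-c>S9; S12-a>S10; S12-b>S11; S12-c>S12; S13-a>S16; S13-b>S17; S13-c>S6; S14-a>S18; S14-b>S19; S14-c>S20; S15-a>S13; S15-b>S14; S15-c>S15; S16-a>S16; S16-b>S17; S16-c>S6; S17-a>S18; S17-b>S19; S17-c>S20; S18-a>S16; S18-b>S17; S18-c>S6; S19-a>S18; S19-b>S19; S19-c>S20; S20-a>S13; S20-b>S14; S20-c>S15

Handle the two conditions separately and then intersect. The first has 3 states tracking partial matches of the forbidden pattern `ac`; the second has 13 states tracking the last 2 symbols read. A product state is a pair (one from each), accepting exactly when both do.
21 states suffice.
          a    b    c  
>  S0     S1   S2   S3 
   S1     S4   S5   S6 
   S2     S7   S8   S9 
   S3    S10  S11  S12 
   S4     S4   S5   S6 
   S5     S7   S8   S9 
   S6    S13  S14  S15 
   S7     S4   S5   S6 
   S8     S7   S8   S9 
   S9    S10  S11  S12 
 * S10    S4   S5   S6 
 * S11    S7   S8   S9 
 * S12   S10  S11  S12 
   S13   S16  S17   S6 
   S14   S18  S19  S20 
   S15   S13  S14  S15 
   S16   S16  S17   S6 
   S17   S18  S19  S20 
   S18   S16  S17   S6 
   S19   S18  S19  S20 
   S20   S13  S14  S15 
(> = start, * = accepting)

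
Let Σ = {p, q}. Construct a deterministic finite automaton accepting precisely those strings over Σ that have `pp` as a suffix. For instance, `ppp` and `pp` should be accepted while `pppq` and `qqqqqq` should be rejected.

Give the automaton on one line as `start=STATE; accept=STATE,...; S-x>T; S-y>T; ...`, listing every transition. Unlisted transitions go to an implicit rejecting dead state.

Let each state record the length of the longest suffix of the input read so far that is also a prefix of `pp`. S1 means the last symbol is `p`; S2 means the last 2 symbols are `pp`. Accept only at S2, where the string currently ends in `pp`.
        p   q  
>  S0   S1  S0 
   S1   S2  S0 
 * S2   S2  S0 
(> = start, * = accepting)

start=S0; accept=S2; S0-p>S1; S0-q>S0; S1-p>S2; S1-q>S0; S2-p>S2; S2-q>S0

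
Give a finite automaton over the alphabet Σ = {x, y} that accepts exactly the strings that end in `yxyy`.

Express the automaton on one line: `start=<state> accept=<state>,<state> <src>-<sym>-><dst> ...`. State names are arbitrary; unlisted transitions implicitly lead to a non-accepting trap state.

start=S0 accept=S4 S0-x->S0 S0-y->S1 S1-x->S2 S1-y->S1 S2-x->S0 S2-y->S3 S3-x->S2 S3-y->S4 S4-x->S2 S4-y->S1

Let each state record the length of the longest suffix of the input read so far that is also a prefix of `yxyy`. S1 means the last symbol is `y`; S2 means the last 2 symbols are `yx`; S3 means the last 3 symbols are `yxy`; S4 means the last 4 symbols are `yxyy`. Accept only at S4, where the string currently ends in `yxyy`.
A 5-state machine:
        x   y  
>  S0   S0  S1 
   S1   S2  S1 
   S2   S0  S3 
   S3   S2  S4 
 * S4   S2  S1 
(> = start, * = accepting)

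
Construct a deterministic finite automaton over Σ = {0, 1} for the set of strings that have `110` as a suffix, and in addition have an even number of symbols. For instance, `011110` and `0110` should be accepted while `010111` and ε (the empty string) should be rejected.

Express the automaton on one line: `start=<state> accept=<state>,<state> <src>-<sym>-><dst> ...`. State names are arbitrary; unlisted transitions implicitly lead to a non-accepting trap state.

Run two small machines in parallel and take their product. The first has 4 states tracking how much of the suffix `110` has currently been matched; the second has 2 states tracking the input length modulo 2. A product state is a pair (one from each), accepting exactly when both do.
With 8 states:
        0   1  
>  q0   q1  q2 
   q1   q0  q3 
   q2   q0  q4 
   q3   q1  q5 
   q4   q6  q5 
   q5   q7  q4 
   q6   q0  q3 
 * q7   q1  q2 
(> = start, * = accepting)

start=q0 accept=q7 q0-0->q1 q0-1->q2 q1-0->q0 q1-1->q3 q2-0->q0 q2-1->q4 q3-0->q1 q3-1->q5 q4-0->q6 q4-1->q5 q5-0->q7 q5-1->q4 q6-0->q0 q6-1->q3 q7-0->q1 q7-1->q2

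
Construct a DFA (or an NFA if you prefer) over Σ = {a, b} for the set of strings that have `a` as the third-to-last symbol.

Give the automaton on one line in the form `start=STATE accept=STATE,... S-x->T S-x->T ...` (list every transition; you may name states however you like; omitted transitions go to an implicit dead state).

A DFA must remember the last 3 symbols (since which symbol is third-to-last isn't known until the input ends). Use one state per possible window of the last ≤3 symbols; accept from those whose window starts with `a`.
          a    b  
>  q0     q1   q2 
   q1     q3   q4 
   q2     q5   q6 
   q3     q7   q8 
   q4     q9  q10 
   q5    q11  q12 
   q6    q13  q14 
 * q7     q7   q8 
 * q8     q9  q10 
 * q9    q11  q12 
 * q10   q13  q14 
   q11    q7   q8 
   q12    q9  q10 
   q13   q11  q12 
   q14   q13  q14 
(> = start, * = accepting)

start=q0 accept=q7,q8,q9,q10 q0-a->q1 q0-b->q2 q1-a->q3 q1-b->q4 q2-a->q5 q2-b->q6 q3-a->q7 q3-b->q8 q4-a->q9 q4-b->q10 q5-a->q11 q5-b->q12 q6-a->q13 q6-b->q14 q7-a->q7 q7-b->q8 q8-a->q9 q8-b->q10 q9-a->q11 q9-b->q12 q10-a->q13 q10-b->q14 q11-a->q7 q11-b->q8 q12-a->q9 q12-b->q10 q13-a->q11 q13-b->q12 q14-a->q13 q14-b->q14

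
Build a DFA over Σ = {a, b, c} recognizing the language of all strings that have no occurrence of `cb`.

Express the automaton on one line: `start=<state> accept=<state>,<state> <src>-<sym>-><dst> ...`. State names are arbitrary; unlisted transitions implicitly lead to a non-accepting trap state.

start=q0 accept=q0,q1 q0-a->q0 q0-b->q0 q0-c->q1 q1-a->q0 q1-b->q2 q1-c->q1 q2-a->q2 q2-b->q2 q2-c->q2

Track partial matches of the forbidden pattern `cb`. State q2 is a dead state reached once `cb` has occurred; every other state accepts. q0 means no part of `cb` is currently matched.
3 states suffice.
        a   b   c  
>* q0   q0  q0  q1 
 * q1   q0  q2  q1 
   q2   q2  q2  q2 
(> = start, * = accepting)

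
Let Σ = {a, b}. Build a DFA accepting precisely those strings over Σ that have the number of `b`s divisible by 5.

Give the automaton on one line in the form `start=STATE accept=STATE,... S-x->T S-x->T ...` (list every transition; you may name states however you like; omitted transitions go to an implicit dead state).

start=q0 accept=q0 q0-a->q0 q0-b->q1 q1-a->q1 q1-b->q2 q2-a->q2 q2-b->q3 q3-a->q3 q3-b->q4 q4-a->q4 q4-b->q0

The only thing that matters is how many `b`s have appeared, reduced mod 5. Use one state per residue: q0 for 0, …, q4 for 4. Reading `b` moves to the next residue; anything else stays put. q0 is accepting.
5 states suffice.
        a   b  
>* q0   q0  q1 
   q1   q1  q2 
   q2   q2  q3 
   q3   q3  q4 
   q4   q4  q0 
(> = start, * = accepting)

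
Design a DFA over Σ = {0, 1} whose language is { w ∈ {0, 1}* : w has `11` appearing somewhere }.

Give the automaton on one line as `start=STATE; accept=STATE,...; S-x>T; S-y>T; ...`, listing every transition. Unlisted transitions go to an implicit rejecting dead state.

Track how much of `11` has been matched so far: state S0 is no progress, S2 is the absorbing accept state reached once `11` has occurred. Intermediate states record partial matches; on a mismatch, fall back to the longest reusable overlap.
A 3-state machine:
        0   1  
>  S0   S0  S1 
   S1   S0  S2 
 * S2   S2  S2 
(> = start, * = accepting)

start=S0; accept=S2; S0-0>S0; S0-1>S1; S1-0>S0; S1-1>S2; S2-0>S2; S2-1>S2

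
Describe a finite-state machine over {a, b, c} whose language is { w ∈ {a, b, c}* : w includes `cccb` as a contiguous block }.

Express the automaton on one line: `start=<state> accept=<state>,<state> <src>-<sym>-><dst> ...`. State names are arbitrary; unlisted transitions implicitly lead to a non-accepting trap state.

States S0..S3 record the length of the longest prefix of `cccb` that matches the current input suffix. Reaching S4 means `cccb` has been seen, and we stay there forever. Accept from S4.
5 states suffice.
        a   b   c  
>  S0   S0  S0  S1 
   S1   S0  S0  S2 
   S2   S0  S0  S3 
   S3   S0  S4  S3 
 * S4   S4  S4  S4 
(> = start, * = accepting)

start=S0 accept=S4 S0-a->S0 S0-b->S0 S0-c->S1 S1-a->S0 S1-b->S0 S1-c->S2 S2-a->S0 S2-b->S0 S2-c->S3 S3-a->S0 S3-b->S4 S3-c->S3 S4-a->S4 S4-b->S4 S4-c->S4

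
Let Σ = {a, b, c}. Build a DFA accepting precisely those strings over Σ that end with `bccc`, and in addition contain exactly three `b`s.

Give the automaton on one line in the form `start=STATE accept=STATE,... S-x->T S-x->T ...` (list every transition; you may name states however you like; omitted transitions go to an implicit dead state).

start=s0 accept=s7 s0-a->s0 s0-b->s1 s0-c->s0 s1-a->s1 s1-b->s2 s1-c->s1 s2-a->s2 s2-b->s3 s2-c->s2 s3-a->s4 s3-b->s4 s3-c->s5 s4-a->s4 s4-b->s4 s4-c->s4 s5-a->s4 s5-b->s4 s5-c->s6 s6-a->s4 s6-b->s4 s6-c->s7 s7-a->s4 s7-b->s4 s7-c->s4

Run two small machines in parallel and take their product. The first has 5 states tracking how much of the suffix `bccc` has currently been matched; the second has 5 states tracking the count of `b`s, saturating at 4. A product state is a pair (one from each), accepting exactly when both do. Minimizing collapses redundant product states.
        a   b   c  
>  s0   s0  s1  s0 
   s1   s1  s2  s1 
   s2   s2  s3  s2 
   s3   s4  s4  s5 
   s4   s4  s4  s4 
   s5   s4  s4  s6 
   s6   s4  s4  s7 
 * s7   s4  s4  s4 
(> = start, * = accepting)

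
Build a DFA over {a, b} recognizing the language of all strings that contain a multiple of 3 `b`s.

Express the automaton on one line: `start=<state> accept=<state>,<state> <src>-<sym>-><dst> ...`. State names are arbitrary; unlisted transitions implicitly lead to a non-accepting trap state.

start=S0 accept=S0 S0-a->S0 S0-b->S1 S1-a->S1 S1-b->S2 S2-a->S2 S2-b->S0

The only thing that matters is how many `b`s have appeared, reduced mod 3. Use one state per residue: S0 for 0, …, S2 for 2. Reading `b` moves to the next residue; anything else stays put. S0 is accepting.
A 3-state machine:
        a   b  
>* S0   S0  S1 
   S1   S1  S2 
   S2   S2  S0 
(> = start, * = accepting)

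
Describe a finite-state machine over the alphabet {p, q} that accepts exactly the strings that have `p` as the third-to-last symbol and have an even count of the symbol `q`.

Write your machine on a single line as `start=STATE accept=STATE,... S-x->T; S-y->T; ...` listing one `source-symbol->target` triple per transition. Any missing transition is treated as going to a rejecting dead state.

Build one automaton per condition and run them in lockstep. The first has 15 states tracking the last 3 symbols read; the second has 2 states tracking the count of `q`s modulo 2. A product state is a pair (one from each), accepting exactly when both do. After merging equivalent states the machine shrinks.
          p    q  
>  S0     S1   S2 
   S1     S3   S4 
   S2     S5   S0 
   S3     S6   S4 
   S4     S5   S7 
   S5     S8   S9 
 * S6     S6   S4 
 * S7     S1   S2 
   S8     S8  S10 
   S9    S11   S2 
 * S10   S11   S2 
 * S11    S3   S4 
(> = start, * = accepting)

start=S0; accept=S6,S7,S10,S11; S0-p->S1; S0-q->S2; S1-p->S3; S1-q->S4; S2-p->S5; S2-q->S0; S3-p->S6; S3-q->S4; S4-p->S5; S4-q->S7; S5-p->S8; S5-q->S9; S6-p->S6; S6-q->S4; S7-p->S1; S7-q->S2; S8-p->S8; S8-q->S10; S9-p->S11; S9-q->S2; S10-p->S11; S10-q->S2; S11-p->S3; S11-q->S4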